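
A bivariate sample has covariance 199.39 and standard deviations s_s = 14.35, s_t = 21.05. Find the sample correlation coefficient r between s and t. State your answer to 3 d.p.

r = Cov(s,t) / (s_s · s_t) = 199.39 / (14.35 × 21.05)
  = 199.39 / 302.0675 ≈ 0.660

0.660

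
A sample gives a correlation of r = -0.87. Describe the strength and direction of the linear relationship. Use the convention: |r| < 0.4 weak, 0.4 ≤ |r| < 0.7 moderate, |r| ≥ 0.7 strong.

strong negative

r = -0.87 < 0 so the relationship is negative.
|r| = 0.87, which falls in the strong range.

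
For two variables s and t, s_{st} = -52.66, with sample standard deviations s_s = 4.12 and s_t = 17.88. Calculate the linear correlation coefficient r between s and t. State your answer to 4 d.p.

r = Cov(s,t) / (s_s · s_t) = -52.66 / (4.12 × 17.88)
  = -52.66 / 73.6656 ≈ -0.7149

-0.7149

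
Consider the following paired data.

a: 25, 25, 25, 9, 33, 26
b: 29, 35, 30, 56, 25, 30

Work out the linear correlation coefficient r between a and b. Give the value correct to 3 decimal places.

-0.967

n = 6, Σa = 143, Σb = 205, Σa² = 3721, Σb² = 7627, Σab = 4459
nΣab − ΣaΣb = 26754 − 29315 = -2561
nΣa² − (Σa)² = 22326 − 20449 = 1877; nΣb² − (Σb)² = 45762 − 42025 = 3737
r = -2561 / √(1877 × 3737) = -2561 / 2648.4616 ≈ -0.967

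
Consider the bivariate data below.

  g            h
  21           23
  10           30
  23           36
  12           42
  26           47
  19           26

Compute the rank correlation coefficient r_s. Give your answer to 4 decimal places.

0.3143

Rank g: 4, 1, 5, 2, 6, 3
Rank h: 1, 3, 4, 5, 6, 2
d = rank(g) − rank(h): 3, -2, 1, -3, 0, 1; Σd² = 24
ρ = 1 − 6Σd² / [n(n²−1)] = 1 − 6×24 / (6×35) = 1 − 144/210 ≈ 0.3143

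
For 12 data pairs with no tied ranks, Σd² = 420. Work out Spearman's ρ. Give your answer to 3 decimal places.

-0.469

ρ = 1 − 6Σd² / [n(n²−1)] = 1 − 6×420 / (12×143)
  = 1 − 2520/1716 = 1 − 1.4685 ≈ -0.469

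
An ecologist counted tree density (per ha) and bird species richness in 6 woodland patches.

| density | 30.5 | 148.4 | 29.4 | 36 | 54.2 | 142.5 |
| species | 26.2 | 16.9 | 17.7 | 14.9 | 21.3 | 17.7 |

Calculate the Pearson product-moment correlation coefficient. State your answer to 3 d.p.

-0.342

n = 6, Σx = 441, Σy = 114.7, Σx² = 48357.06, Σy² = 2274.33, Σxy = 8040.55
nΣxy − ΣxΣy = 48243.3 − 50582.7 = -2339.4
nΣx² − (Σx)² = 290142.36 − 194481 = 95661.36; nΣy² − (Σy)² = 13645.98 − 13156.09 = 489.89
r = -2339.4 / √(95661.36 × 489.89) = -2339.4 / 6845.6953 ≈ -0.342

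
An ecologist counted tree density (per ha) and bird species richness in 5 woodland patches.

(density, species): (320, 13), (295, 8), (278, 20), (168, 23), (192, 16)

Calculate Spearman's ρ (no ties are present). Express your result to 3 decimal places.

Rank density: 5, 4, 3, 1, 2
Rank species: 2, 1, 4, 5, 3
d = rank(density) − rank(species): 3, 3, -1, -4, -1; Σd² = 36
ρ = 1 − 6Σd² / [n(n²−1)] = 1 − 6×36 / (5×24) = 1 − 216/120 ≈ -0.800

-0.800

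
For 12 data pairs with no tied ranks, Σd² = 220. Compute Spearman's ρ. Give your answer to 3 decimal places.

0.231

ρ = 1 − 6Σd² / [n(n²−1)] = 1 − 6×220 / (12×143)
  = 1 − 1320/1716 = 1 − 0.7692 ≈ 0.231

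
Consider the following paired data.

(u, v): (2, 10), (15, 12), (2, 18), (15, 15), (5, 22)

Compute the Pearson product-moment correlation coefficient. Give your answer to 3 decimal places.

-0.232

n = 5, Σu = 39, Σv = 77, Σu² = 483, Σv² = 1277, Σuv = 571
nΣuv − ΣuΣv = 2855 − 3003 = -148
nΣu² − (Σu)² = 2415 − 1521 = 894; nΣv² − (Σv)² = 6385 − 5929 = 456
r = -148 / √(894 × 456) = -148 / 638.4857 ≈ -0.232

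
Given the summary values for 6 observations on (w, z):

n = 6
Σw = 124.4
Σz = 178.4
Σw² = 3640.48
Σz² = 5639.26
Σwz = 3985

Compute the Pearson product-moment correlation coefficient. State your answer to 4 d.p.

0.4801

r = (nΣwz − ΣwΣz) / √[(nΣw² − (Σw)²)(nΣz² − (Σz)²)]
Numerator: 6×3985 − 124.4×178.4 = 1717.04
Denominator: √[(21842.88 − 15475.36)(33835.56 − 31826.56)] = √[6367.52 × 2009] = 3576.6392
r = 1717.04 / 3576.6392 ≈ 0.4801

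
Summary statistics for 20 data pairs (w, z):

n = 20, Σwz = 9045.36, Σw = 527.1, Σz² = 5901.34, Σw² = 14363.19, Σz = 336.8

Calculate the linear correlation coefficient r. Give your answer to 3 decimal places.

r = (nΣwz − ΣwΣz) / √[(nΣw² − (Σw)²)(nΣz² − (Σz)²)]
Numerator: 20×9045.36 − 527.1×336.8 = 3379.92
Denominator: √[(287263.8 − 277834.41)(118026.8 − 113434.24)] = √[9429.39 × 4592.56] = 6580.6565
r = 3379.92 / 6580.6565 ≈ 0.514

0.514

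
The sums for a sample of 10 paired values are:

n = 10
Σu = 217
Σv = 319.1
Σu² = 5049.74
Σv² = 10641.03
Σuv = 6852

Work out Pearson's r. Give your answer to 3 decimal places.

r = (nΣuv − ΣuΣv) / √[(nΣu² − (Σu)²)(nΣv² − (Σv)²)]
Numerator: 10×6852 − 217×319.1 = -724.7
Denominator: √[(50497.4 − 47089)(106410.3 − 101824.81)] = √[3408.4 × 4585.49] = 3953.3763
r = -724.7 / 3953.3763 ≈ -0.183

-0.183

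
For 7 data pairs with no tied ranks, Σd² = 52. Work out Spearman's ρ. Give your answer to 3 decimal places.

0.071

ρ = 1 − 6Σd² / [n(n²−1)] = 1 − 6×52 / (7×48)
  = 1 − 312/336 = 1 − 0.9286 ≈ 0.071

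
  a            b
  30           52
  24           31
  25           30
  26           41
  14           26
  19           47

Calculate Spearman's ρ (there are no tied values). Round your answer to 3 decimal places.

Rank a: 6, 3, 4, 5, 1, 2
Rank b: 6, 3, 2, 4, 1, 5
d = rank(a) − rank(b): 0, 0, 2, 1, 0, -3; Σd² = 14
ρ = 1 − 6Σd² / [n(n²−1)] = 1 − 6×14 / (6×35) = 1 − 84/210 ≈ 0.600

0.600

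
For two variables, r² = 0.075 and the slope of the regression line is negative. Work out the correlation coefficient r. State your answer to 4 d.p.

-0.2739

|r| = √0.075 = 0.2739
The association is negative, so r = −0.2739.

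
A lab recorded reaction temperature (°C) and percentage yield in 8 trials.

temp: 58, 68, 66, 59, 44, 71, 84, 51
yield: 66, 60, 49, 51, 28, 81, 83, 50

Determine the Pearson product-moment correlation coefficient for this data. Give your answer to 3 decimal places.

n = 8, Σx = 501, Σy = 468, Σx² = 32459, Σy² = 29692, Σxy = 30656
nΣxy − ΣxΣy = 245248 − 234468 = 10780
nΣx² − (Σx)² = 259672 − 251001 = 8671; nΣy² − (Σy)² = 237536 − 219024 = 18512
r = 10780 / √(8671 × 18512) = 10780 / 12669.5522 ≈ 0.851

0.851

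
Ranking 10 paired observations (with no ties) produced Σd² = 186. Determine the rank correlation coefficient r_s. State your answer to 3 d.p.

ρ = 1 − 6Σd² / [n(n²−1)] = 1 − 6×186 / (10×99)
  = 1 − 1116/990 = 1 − 1.1273 ≈ -0.127

-0.127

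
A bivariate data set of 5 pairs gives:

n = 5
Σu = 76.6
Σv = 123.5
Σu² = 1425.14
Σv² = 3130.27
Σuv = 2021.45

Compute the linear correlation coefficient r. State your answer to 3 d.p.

r = (nΣuv − ΣuΣv) / √[(nΣu² − (Σu)²)(nΣv² − (Σv)²)]
Numerator: 5×2021.45 − 76.6×123.5 = 647.15
Denominator: √[(7125.7 − 5867.56)(15651.35 − 15252.25)] = √[1258.14 × 399.1] = 708.6069
r = 647.15 / 708.6069 ≈ 0.913

0.913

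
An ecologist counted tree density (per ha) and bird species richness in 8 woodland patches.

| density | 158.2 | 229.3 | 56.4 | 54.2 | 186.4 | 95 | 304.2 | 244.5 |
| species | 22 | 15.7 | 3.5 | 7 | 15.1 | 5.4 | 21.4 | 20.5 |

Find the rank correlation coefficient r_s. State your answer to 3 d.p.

Rank density: 4, 6, 2, 1, 5, 3, 8, 7
Rank species: 8, 5, 1, 3, 4, 2, 7, 6
d = rank(density) − rank(species): -4, 1, 1, -2, 1, 1, 1, 1; Σd² = 26
ρ = 1 − 6Σd² / [n(n²−1)] = 1 − 6×26 / (8×63) = 1 − 156/504 ≈ 0.690

0.690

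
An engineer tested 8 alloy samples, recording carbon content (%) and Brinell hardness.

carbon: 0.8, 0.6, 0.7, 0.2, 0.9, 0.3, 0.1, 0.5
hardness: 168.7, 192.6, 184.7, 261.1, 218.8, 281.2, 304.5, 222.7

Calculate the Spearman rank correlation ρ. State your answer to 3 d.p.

Rank carbon: 7, 5, 6, 2, 8, 3, 1, 4
Rank hardness: 1, 3, 2, 6, 4, 7, 8, 5
d = rank(carbon) − rank(hardness): 6, 2, 4, -4, 4, -4, -7, -1; Σd² = 154
ρ = 1 − 6Σd² / [n(n²−1)] = 1 − 6×154 / (8×63) = 1 − 924/504 ≈ -0.833

-0.833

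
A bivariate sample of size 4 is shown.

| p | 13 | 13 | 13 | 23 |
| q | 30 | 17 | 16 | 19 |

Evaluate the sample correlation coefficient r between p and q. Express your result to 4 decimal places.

n = 4, Σp = 62, Σq = 82, Σp² = 1036, Σq² = 1806, Σpq = 1256
nΣpq − ΣpΣq = 5024 − 5084 = -60
nΣp² − (Σp)² = 4144 − 3844 = 300; nΣq² − (Σq)² = 7224 − 6724 = 500
r = -60 / √(300 × 500) = -60 / 387.2983 ≈ -0.1549

-0.1549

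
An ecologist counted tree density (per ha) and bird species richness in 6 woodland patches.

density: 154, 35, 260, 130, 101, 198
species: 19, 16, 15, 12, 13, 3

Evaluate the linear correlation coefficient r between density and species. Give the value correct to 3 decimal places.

-0.263

n = 6, Σx = 878, Σy = 78, Σx² = 158846, Σy² = 1164, Σxy = 10853
nΣxy − ΣxΣy = 65118 − 68484 = -3366
nΣx² − (Σx)² = 953076 − 770884 = 182192; nΣy² − (Σy)² = 6984 − 6084 = 900
r = -3366 / √(182192 × 900) = -3366 / 12805.1864 ≈ -0.263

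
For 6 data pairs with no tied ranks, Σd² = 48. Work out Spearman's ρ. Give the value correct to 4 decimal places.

-0.3714

ρ = 1 − 6Σd² / [n(n²−1)] = 1 − 6×48 / (6×35)
  = 1 − 288/210 = 1 − 1.37143 ≈ -0.3714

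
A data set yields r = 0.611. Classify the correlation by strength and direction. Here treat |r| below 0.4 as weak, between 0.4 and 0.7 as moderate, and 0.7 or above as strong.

r = 0.611 > 0 so the relationship is positive.
|r| = 0.611, which falls in the moderate range.

moderate positive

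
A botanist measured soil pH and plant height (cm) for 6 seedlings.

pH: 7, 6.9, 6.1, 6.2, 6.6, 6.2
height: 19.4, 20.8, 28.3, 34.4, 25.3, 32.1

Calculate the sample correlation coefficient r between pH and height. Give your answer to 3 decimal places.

n = 6, Σx = 39, Σy = 160.3, Σx² = 254.26, Σy² = 4463.75, Σxy = 1031.23
nΣxy − ΣxΣy = 6187.38 − 6251.7 = -64.32
nΣx² − (Σx)² = 1525.56 − 1521 = 4.56; nΣy² − (Σy)² = 26782.5 − 25696.09 = 1086.41
r = -64.32 / √(4.56 × 1086.41) = -64.32 / 70.3849 ≈ -0.914

-0.914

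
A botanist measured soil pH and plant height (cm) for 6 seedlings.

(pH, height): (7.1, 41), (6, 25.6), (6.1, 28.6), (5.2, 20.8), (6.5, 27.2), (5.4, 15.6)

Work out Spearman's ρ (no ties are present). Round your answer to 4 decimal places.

0.8857

Rank pH: 6, 3, 4, 1, 5, 2
Rank height: 6, 3, 5, 2, 4, 1
d = rank(pH) − rank(height): 0, 0, -1, -1, 1, 1; Σd² = 4
ρ = 1 − 6Σd² / [n(n²−1)] = 1 − 6×4 / (6×35) = 1 − 24/210 ≈ 0.8857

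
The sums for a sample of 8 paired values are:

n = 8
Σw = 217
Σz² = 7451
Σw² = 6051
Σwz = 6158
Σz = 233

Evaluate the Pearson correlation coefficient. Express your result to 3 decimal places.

-0.490

r = (nΣwz − ΣwΣz) / √[(nΣw² − (Σw)²)(nΣz² − (Σz)²)]
Numerator: 8×6158 − 217×233 = -1297
Denominator: √[(48408 − 47089)(59608 − 54289)] = √[1319 × 5319] = 2648.7282
r = -1297 / 2648.7282 ≈ -0.490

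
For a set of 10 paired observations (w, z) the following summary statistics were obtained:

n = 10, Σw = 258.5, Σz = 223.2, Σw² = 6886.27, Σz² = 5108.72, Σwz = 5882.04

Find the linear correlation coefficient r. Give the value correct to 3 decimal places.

r = (nΣwz − ΣwΣz) / √[(nΣw² − (Σw)²)(nΣz² − (Σz)²)]
Numerator: 10×5882.04 − 258.5×223.2 = 1123.2
Denominator: √[(68862.7 − 66822.25)(51087.2 − 49818.24)] = √[2040.45 × 1268.96] = 1609.1145
r = 1123.2 / 1609.1145 ≈ 0.698

0.698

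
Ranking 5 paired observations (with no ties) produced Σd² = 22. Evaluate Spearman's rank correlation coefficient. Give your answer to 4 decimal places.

-0.1000

ρ = 1 − 6Σd² / [n(n²−1)] = 1 − 6×22 / (5×24)
  = 1 − 132/120 = 1 − 1.10000 ≈ -0.1000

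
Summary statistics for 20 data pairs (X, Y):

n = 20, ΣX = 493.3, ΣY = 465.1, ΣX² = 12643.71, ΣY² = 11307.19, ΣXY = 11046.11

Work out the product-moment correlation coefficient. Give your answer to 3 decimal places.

r = (nΣXY − ΣXΣY) / √[(nΣX² − (ΣX)²)(nΣY² − (ΣY)²)]
Numerator: 20×11046.11 − 493.3×465.1 = -8511.63
Denominator: √[(252874.2 − 243344.89)(226143.8 − 216318.01)] = √[9529.31 × 9825.79] = 9676.4146
r = -8511.63 / 9676.4146 ≈ -0.880

-0.880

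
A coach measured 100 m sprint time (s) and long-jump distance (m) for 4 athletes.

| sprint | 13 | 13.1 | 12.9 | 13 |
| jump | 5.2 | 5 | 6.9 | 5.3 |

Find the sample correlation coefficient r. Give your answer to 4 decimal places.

n = 4, Σx = 52, Σy = 22.4, Σx² = 676.02, Σy² = 127.74, Σxy = 291.01
nΣxy − ΣxΣy = 1164.04 − 1164.8 = -0.76
nΣx² − (Σx)² = 2704.08 − 2704 = 0.08; nΣy² − (Σy)² = 510.96 − 501.76 = 9.2
r = -0.76 / √(0.08 × 9.2) = -0.76 / 0.8579 ≈ -0.8859

-0.8859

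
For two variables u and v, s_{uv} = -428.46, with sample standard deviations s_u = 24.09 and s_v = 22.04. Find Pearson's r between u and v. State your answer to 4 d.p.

-0.8070

r = Cov(u,v) / (s_u · s_v) = -428.46 / (24.09 × 22.04)
  = -428.46 / 530.9436 ≈ -0.8070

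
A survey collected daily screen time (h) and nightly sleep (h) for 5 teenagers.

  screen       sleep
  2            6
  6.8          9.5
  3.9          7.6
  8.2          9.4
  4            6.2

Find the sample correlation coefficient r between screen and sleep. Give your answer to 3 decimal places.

n = 5, Σx = 24.9, Σy = 38.7, Σx² = 148.69, Σy² = 310.81, Σxy = 208.12
nΣxy − ΣxΣy = 1040.6 − 963.63 = 76.97
nΣx² − (Σx)² = 743.45 − 620.01 = 123.44; nΣy² − (Σy)² = 1554.05 − 1497.69 = 56.36
r = 76.97 / √(123.44 × 56.36) = 76.97 / 83.4091 ≈ 0.923

0.923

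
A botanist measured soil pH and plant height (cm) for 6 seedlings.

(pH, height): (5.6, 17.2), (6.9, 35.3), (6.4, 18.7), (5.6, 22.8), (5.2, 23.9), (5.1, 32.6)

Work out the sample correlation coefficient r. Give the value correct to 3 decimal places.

n = 6, Σx = 34.8, Σy = 150.5, Σx² = 204.34, Σy² = 4045.43, Σxy = 877.79
nΣxy − ΣxΣy = 5266.74 − 5237.4 = 29.34
nΣx² − (Σx)² = 1226.04 − 1211.04 = 15; nΣy² − (Σy)² = 24272.58 − 22650.25 = 1622.33
r = 29.34 / √(15 × 1622.33) = 29.34 / 155.9966 ≈ 0.188

0.188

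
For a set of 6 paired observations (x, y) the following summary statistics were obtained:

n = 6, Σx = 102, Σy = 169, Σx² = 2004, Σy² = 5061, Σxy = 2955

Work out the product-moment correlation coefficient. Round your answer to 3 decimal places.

r = (nΣxy − ΣxΣy) / √[(nΣx² − (Σx)²)(nΣy² − (Σy)²)]
Numerator: 6×2955 − 102×169 = 492
Denominator: √[(12024 − 10404)(30366 − 28561)] = √[1620 × 1805] = 1710.0000
r = 492 / 1710.0000 ≈ 0.288

0.288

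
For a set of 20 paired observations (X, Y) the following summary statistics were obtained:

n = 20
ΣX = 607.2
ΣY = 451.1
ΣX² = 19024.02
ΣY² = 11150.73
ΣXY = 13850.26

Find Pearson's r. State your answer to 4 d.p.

r = (nΣXY − ΣXΣY) / √[(nΣX² − (ΣX)²)(nΣY² − (ΣY)²)]
Numerator: 20×13850.26 − 607.2×451.1 = 3097.28
Denominator: √[(380480.4 − 368691.84)(223014.6 − 203491.21)] = √[11788.56 × 19523.39] = 15170.7829
r = 3097.28 / 15170.7829 ≈ 0.2042

0.2042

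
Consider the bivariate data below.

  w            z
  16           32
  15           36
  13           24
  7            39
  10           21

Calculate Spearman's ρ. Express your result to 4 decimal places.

Rank w: 5, 4, 3, 1, 2
Rank z: 3, 4, 2, 5, 1
d = rank(w) − rank(z): 2, 0, 1, -4, 1; Σd² = 22
ρ = 1 − 6Σd² / [n(n²−1)] = 1 − 6×22 / (5×24) = 1 − 132/120 ≈ -0.1000

-0.1000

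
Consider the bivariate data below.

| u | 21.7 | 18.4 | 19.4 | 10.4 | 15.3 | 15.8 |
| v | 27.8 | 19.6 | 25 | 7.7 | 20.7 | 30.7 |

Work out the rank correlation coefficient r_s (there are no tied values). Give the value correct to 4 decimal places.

Rank u: 6, 4, 5, 1, 2, 3
Rank v: 5, 2, 4, 1, 3, 6
d = rank(u) − rank(v): 1, 2, 1, 0, -1, -3; Σd² = 16
ρ = 1 − 6Σd² / [n(n²−1)] = 1 − 6×16 / (6×35) = 1 − 96/210 ≈ 0.5429

0.5429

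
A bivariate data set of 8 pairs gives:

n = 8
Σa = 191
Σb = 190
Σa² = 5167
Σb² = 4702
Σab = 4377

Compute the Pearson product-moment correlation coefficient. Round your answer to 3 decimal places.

r = (nΣab − ΣaΣb) / √[(nΣa² − (Σa)²)(nΣb² − (Σb)²)]
Numerator: 8×4377 − 191×190 = -1274
Denominator: √[(41336 − 36481)(37616 − 36100)] = √[4855 × 1516] = 2712.9652
r = -1274 / 2712.9652 ≈ -0.470

-0.470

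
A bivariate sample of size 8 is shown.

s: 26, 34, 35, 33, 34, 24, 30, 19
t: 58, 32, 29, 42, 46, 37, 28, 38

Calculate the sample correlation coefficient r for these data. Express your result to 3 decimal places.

n = 8, Σs = 235, Σt = 310, Σs² = 7139, Σt² = 12706, Σst = 9011
nΣst − ΣsΣt = 72088 − 72850 = -762
nΣs² − (Σs)² = 57112 − 55225 = 1887; nΣt² − (Σt)² = 101648 − 96100 = 5548
r = -762 / √(1887 × 5548) = -762 / 3235.5952 ≈ -0.236

-0.236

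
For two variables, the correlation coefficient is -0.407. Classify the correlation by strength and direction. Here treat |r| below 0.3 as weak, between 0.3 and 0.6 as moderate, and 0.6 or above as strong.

moderate negative

r = -0.407 < 0 so the relationship is negative.
|r| = 0.407, which falls in the moderate range.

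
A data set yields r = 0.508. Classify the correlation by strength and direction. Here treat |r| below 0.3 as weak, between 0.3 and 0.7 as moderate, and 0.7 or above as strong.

r = 0.508 > 0 so the relationship is positive.
|r| = 0.508, which falls in the moderate range.

moderate positive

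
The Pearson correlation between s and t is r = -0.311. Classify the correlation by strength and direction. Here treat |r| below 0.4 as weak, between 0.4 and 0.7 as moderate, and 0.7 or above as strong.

r = -0.311 < 0 so the relationship is negative.
|r| = 0.311, which falls in the weak range.

weak negative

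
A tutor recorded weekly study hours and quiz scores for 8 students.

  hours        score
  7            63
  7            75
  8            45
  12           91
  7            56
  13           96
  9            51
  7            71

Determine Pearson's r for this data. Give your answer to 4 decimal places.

0.7004

n = 8, Σx = 70, Σy = 548, Σx² = 654, Σy² = 39894, Σxy = 5014
nΣxy − ΣxΣy = 40112 − 38360 = 1752
nΣx² − (Σx)² = 5232 − 4900 = 332; nΣy² − (Σy)² = 319152 − 300304 = 18848
r = 1752 / √(332 × 18848) = 1752 / 2501.5067 ≈ 0.7004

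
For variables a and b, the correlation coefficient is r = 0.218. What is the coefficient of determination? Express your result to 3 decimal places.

0.048

r² = (0.218)² = 0.048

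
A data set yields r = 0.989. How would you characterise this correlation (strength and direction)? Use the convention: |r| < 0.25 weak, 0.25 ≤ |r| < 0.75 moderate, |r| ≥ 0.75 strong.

r = 0.989 > 0 so the relationship is positive.
|r| = 0.989, which falls in the strong range.

strong positive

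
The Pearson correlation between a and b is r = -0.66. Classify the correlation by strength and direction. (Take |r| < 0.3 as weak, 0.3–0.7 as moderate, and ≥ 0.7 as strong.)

r = -0.66 < 0 so the relationship is negative.
|r| = 0.66, which falls in the moderate range.

moderate negative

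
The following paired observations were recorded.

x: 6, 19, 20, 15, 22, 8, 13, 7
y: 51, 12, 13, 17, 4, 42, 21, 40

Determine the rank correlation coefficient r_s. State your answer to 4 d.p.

Rank x: 1, 6, 7, 5, 8, 3, 4, 2
Rank y: 8, 2, 3, 4, 1, 7, 5, 6
d = rank(x) − rank(y): -7, 4, 4, 1, 7, -4, -1, -4; Σd² = 164
ρ = 1 − 6Σd² / [n(n²−1)] = 1 − 6×164 / (8×63) = 1 − 984/504 ≈ -0.9524

-0.9524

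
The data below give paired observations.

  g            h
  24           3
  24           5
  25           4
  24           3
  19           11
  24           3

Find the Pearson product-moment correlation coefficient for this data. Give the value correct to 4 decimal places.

n = 6, Σg = 140, Σh = 29, Σg² = 3290, Σh² = 189, Σgh = 645
nΣgh − ΣgΣh = 3870 − 4060 = -190
nΣg² − (Σg)² = 19740 − 19600 = 140; nΣh² − (Σh)² = 1134 − 841 = 293
r = -190 / √(140 × 293) = -190 / 202.5339 ≈ -0.9381

-0.9381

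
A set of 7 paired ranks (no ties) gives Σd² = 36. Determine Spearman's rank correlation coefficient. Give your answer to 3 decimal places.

ρ = 1 − 6Σd² / [n(n²−1)] = 1 − 6×36 / (7×48)
  = 1 − 216/336 = 1 − 0.6429 ≈ 0.357

0.357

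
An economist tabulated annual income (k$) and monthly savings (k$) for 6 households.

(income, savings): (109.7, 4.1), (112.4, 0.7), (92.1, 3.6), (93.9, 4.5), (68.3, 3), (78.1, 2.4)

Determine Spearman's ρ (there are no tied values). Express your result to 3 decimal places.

0.029

Rank income: 5, 6, 3, 4, 1, 2
Rank savings: 5, 1, 4, 6, 3, 2
d = rank(income) − rank(savings): 0, 5, -1, -2, -2, 0; Σd² = 34
ρ = 1 − 6Σd² / [n(n²−1)] = 1 − 6×34 / (6×35) = 1 − 204/210 ≈ 0.029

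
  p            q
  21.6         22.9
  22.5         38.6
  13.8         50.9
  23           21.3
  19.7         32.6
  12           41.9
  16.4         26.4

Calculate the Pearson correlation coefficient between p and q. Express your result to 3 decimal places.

n = 7, Σp = 129, Σq = 234.6, Σp² = 2493.3, Σq² = 8574.2, Σpq = 4133.44
nΣpq − ΣpΣq = 28934.08 − 30263.4 = -1329.32
nΣp² − (Σp)² = 17453.1 − 16641 = 812.1; nΣq² − (Σq)² = 60019.4 − 55037.16 = 4982.24
r = -1329.32 / √(812.1 × 4982.24) = -1329.32 / 2011.4863 ≈ -0.661

-0.661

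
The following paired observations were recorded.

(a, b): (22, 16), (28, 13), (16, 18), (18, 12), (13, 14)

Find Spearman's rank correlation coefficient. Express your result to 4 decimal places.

Rank a: 4, 5, 2, 3, 1
Rank b: 4, 2, 5, 1, 3
d = rank(a) − rank(b): 0, 3, -3, 2, -2; Σd² = 26
ρ = 1 − 6Σd² / [n(n²−1)] = 1 − 6×26 / (5×24) = 1 − 156/120 ≈ -0.3000

-0.3000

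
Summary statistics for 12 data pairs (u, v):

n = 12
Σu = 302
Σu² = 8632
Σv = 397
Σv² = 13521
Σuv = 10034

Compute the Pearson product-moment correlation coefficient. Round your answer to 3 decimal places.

r = (nΣuv − ΣuΣv) / √[(nΣu² − (Σu)²)(nΣv² − (Σv)²)]
Numerator: 12×10034 − 302×397 = 514
Denominator: √[(103584 − 91204)(162252 − 157609)] = √[12380 × 4643] = 7581.5790
r = 514 / 7581.5790 ≈ 0.068

0.068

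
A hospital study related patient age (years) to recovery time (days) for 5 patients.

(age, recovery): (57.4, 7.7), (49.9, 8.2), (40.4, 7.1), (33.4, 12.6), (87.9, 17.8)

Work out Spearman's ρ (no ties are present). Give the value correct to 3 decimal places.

0.300

Rank age: 4, 3, 2, 1, 5
Rank recovery: 2, 3, 1, 4, 5
d = rank(age) − rank(recovery): 2, 0, 1, -3, 0; Σd² = 14
ρ = 1 − 6Σd² / [n(n²−1)] = 1 − 6×14 / (5×24) = 1 − 84/120 ≈ 0.300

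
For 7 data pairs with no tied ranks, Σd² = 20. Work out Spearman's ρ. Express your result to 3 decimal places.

0.643

ρ = 1 − 6Σd² / [n(n²−1)] = 1 − 6×20 / (7×48)
  = 1 − 120/336 = 1 − 0.3571 ≈ 0.643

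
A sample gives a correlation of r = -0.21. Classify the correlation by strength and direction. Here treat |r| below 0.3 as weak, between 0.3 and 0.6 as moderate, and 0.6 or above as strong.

r = -0.21 < 0 so the relationship is negative.
|r| = 0.21, which falls in the weak range.

weak negative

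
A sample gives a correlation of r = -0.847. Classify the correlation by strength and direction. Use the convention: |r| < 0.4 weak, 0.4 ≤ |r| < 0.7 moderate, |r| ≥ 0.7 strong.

r = -0.847 < 0 so the relationship is negative.
|r| = 0.847, which falls in the strong range.

strong negative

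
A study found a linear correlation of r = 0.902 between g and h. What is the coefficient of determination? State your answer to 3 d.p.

0.814

r² = (0.902)² = 0.814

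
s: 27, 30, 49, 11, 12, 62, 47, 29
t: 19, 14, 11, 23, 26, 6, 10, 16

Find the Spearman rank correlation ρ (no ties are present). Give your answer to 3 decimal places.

Rank s: 3, 5, 7, 1, 2, 8, 6, 4
Rank t: 6, 4, 3, 7, 8, 1, 2, 5
d = rank(s) − rank(t): -3, 1, 4, -6, -6, 7, 4, -1; Σd² = 164
ρ = 1 − 6Σd² / [n(n²−1)] = 1 − 6×164 / (8×63) = 1 − 984/504 ≈ -0.952

-0.952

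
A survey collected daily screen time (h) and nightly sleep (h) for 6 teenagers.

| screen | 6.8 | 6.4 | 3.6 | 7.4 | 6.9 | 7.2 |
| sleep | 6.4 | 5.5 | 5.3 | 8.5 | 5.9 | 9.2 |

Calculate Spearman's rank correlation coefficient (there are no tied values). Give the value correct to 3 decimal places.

Rank screen: 3, 2, 1, 6, 4, 5
Rank sleep: 4, 2, 1, 5, 3, 6
d = rank(screen) − rank(sleep): -1, 0, 0, 1, 1, -1; Σd² = 4
ρ = 1 − 6Σd² / [n(n²−1)] = 1 − 6×4 / (6×35) = 1 − 24/210 ≈ 0.886

0.886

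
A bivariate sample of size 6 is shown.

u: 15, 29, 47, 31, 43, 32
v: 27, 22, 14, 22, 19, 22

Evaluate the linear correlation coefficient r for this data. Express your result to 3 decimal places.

n = 6, Σu = 197, Σv = 126, Σu² = 7109, Σv² = 2738, Σuv = 3904
nΣuv − ΣuΣv = 23424 − 24822 = -1398
nΣu² − (Σu)² = 42654 − 38809 = 3845; nΣv² − (Σv)² = 16428 − 15876 = 552
r = -1398 / √(3845 × 552) = -1398 / 1456.8596 ≈ -0.960

-0.960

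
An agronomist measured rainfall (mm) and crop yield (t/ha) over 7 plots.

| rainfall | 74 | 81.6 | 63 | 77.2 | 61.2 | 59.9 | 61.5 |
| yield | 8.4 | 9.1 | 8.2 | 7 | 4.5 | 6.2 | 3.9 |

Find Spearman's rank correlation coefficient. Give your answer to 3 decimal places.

Rank rainfall: 5, 7, 4, 6, 2, 1, 3
Rank yield: 6, 7, 5, 4, 2, 3, 1
d = rank(rainfall) − rank(yield): -1, 0, -1, 2, 0, -2, 2; Σd² = 14
ρ = 1 − 6Σd² / [n(n²−1)] = 1 − 6×14 / (7×48) = 1 − 84/336 ≈ 0.750

0.750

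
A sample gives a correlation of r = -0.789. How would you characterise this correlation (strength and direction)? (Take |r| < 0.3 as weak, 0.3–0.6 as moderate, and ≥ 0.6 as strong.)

strong negative

r = -0.789 < 0 so the relationship is negative.
|r| = 0.789, which falls in the strong range.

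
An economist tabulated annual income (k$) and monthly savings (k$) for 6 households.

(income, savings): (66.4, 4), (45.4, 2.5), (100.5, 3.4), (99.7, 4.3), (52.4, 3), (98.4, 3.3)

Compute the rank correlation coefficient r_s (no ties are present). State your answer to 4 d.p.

0.7143

Rank income: 3, 1, 6, 5, 2, 4
Rank savings: 5, 1, 4, 6, 2, 3
d = rank(income) − rank(savings): -2, 0, 2, -1, 0, 1; Σd² = 10
ρ = 1 − 6Σd² / [n(n²−1)] = 1 − 6×10 / (6×35) = 1 − 60/210 ≈ 0.7143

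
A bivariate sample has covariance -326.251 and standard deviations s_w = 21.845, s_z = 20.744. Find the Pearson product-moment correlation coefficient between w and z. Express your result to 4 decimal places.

r = Cov(w,z) / (s_w · s_z) = -326.251 / (21.845 × 20.744)
  = -326.251 / 453.1527 ≈ -0.7200

-0.7200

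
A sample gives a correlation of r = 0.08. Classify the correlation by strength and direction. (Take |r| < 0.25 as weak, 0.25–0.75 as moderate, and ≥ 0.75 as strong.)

weak positive

r = 0.08 > 0 so the relationship is positive.
|r| = 0.08, which falls in the weak range.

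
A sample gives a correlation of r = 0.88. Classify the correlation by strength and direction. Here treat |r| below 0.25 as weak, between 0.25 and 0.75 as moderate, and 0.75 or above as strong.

strong positive

r = 0.88 > 0 so the relationship is positive.
|r| = 0.88, which falls in the strong range.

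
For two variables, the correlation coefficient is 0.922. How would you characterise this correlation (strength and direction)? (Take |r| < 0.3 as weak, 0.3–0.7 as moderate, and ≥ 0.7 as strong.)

r = 0.922 > 0 so the relationship is positive.
|r| = 0.922, which falls in the strong range.

strong positive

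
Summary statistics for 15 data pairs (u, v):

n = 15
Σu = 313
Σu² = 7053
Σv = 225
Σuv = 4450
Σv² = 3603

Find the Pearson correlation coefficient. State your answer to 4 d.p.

r = (nΣuv − ΣuΣv) / √[(nΣu² − (Σu)²)(nΣv² − (Σv)²)]
Numerator: 15×4450 − 313×225 = -3675
Denominator: √[(105795 − 97969)(54045 − 50625)] = √[7826 × 3420] = 5173.4824
r = -3675 / 5173.4824 ≈ -0.7104

-0.7104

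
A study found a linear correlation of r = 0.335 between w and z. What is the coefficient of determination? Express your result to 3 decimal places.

0.112

r² = (0.335)² = 0.112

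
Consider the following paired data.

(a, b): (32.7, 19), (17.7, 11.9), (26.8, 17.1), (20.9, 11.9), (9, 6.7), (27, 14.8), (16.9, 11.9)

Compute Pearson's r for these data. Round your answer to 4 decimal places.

0.9728

n = 7, Σa = 151, Σb = 93.3, Σa² = 3633.24, Σb² = 1342.17, Σab = 2199.93
nΣab − ΣaΣb = 15399.51 − 14088.3 = 1311.21
nΣa² − (Σa)² = 25432.68 − 22801 = 2631.68; nΣb² − (Σb)² = 9395.19 − 8704.89 = 690.3
r = 1311.21 / √(2631.68 × 690.3) = 1311.21 / 1347.8311 ≈ 0.9728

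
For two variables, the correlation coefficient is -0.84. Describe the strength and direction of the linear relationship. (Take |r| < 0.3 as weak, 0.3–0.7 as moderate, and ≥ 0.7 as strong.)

strong negative

r = -0.84 < 0 so the relationship is negative.
|r| = 0.84, which falls in the strong range.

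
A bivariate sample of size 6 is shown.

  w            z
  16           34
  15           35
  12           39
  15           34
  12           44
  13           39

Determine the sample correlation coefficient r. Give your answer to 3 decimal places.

-0.900

n = 6, Σw = 83, Σz = 225, Σw² = 1163, Σz² = 8515, Σwz = 3082
nΣwz − ΣwΣz = 18492 − 18675 = -183
nΣw² − (Σw)² = 6978 − 6889 = 89; nΣz² − (Σz)² = 51090 − 50625 = 465
r = -183 / √(89 × 465) = -183 / 203.4330 ≈ -0.900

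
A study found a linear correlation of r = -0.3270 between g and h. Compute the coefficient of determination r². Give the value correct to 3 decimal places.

r² = (-0.3270)² = 0.107

0.107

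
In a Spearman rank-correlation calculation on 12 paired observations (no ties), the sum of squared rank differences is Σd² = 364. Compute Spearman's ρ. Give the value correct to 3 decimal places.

-0.273

ρ = 1 − 6Σd² / [n(n²−1)] = 1 − 6×364 / (12×143)
  = 1 − 2184/1716 = 1 − 1.2727 ≈ -0.273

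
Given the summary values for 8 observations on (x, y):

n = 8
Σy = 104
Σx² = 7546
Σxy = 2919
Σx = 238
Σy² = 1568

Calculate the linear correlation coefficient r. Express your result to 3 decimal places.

-0.552

r = (nΣxy − ΣxΣy) / √[(nΣx² − (Σx)²)(nΣy² − (Σy)²)]
Numerator: 8×2919 − 238×104 = -1400
Denominator: √[(60368 − 56644)(12544 − 10816)] = √[3724 × 1728] = 2536.7444
r = -1400 / 2536.7444 ≈ -0.552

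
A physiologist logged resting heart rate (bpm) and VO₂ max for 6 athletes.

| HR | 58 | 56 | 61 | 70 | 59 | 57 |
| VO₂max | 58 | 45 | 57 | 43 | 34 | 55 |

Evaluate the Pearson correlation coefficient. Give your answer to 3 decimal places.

n = 6, Σx = 361, Σy = 292, Σx² = 21851, Σy² = 14668, Σxy = 17512
nΣxy − ΣxΣy = 105072 − 105412 = -340
nΣx² − (Σx)² = 131106 − 130321 = 785; nΣy² − (Σy)² = 88008 − 85264 = 2744
r = -340 / √(785 × 2744) = -340 / 1467.6648 ≈ -0.232

-0.232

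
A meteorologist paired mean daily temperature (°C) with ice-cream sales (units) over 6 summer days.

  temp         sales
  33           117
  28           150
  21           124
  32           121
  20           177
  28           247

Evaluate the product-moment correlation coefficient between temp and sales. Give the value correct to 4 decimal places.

n = 6, Σx = 162, Σy = 936, Σx² = 4522, Σy² = 158544, Σxy = 24993
nΣxy − ΣxΣy = 149958 − 151632 = -1674
nΣx² − (Σx)² = 27132 − 26244 = 888; nΣy² − (Σy)² = 951264 − 876096 = 75168
r = -1674 / √(888 × 75168) = -1674 / 8170.0174 ≈ -0.2049

-0.2049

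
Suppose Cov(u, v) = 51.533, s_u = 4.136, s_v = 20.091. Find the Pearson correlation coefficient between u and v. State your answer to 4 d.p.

r = Cov(u,v) / (s_u · s_v) = 51.533 / (4.136 × 20.091)
  = 51.533 / 83.0964 ≈ 0.6202

0.6202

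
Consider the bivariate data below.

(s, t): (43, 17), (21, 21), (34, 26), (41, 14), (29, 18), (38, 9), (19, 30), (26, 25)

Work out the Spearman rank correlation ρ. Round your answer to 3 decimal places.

-0.738

Rank s: 8, 2, 5, 7, 4, 6, 1, 3
Rank t: 3, 5, 7, 2, 4, 1, 8, 6
d = rank(s) − rank(t): 5, -3, -2, 5, 0, 5, -7, -3; Σd² = 146
ρ = 1 − 6Σd² / [n(n²−1)] = 1 − 6×146 / (8×63) = 1 − 876/504 ≈ -0.738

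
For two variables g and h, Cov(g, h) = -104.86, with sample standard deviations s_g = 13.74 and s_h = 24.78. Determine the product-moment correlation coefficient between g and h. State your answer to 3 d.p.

r = Cov(g,h) / (s_g · s_h) = -104.86 / (13.74 × 24.78)
  = -104.86 / 340.4772 ≈ -0.308

-0.308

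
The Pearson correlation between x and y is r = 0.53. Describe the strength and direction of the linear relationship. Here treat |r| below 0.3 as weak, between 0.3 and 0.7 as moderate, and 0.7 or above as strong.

r = 0.53 > 0 so the relationship is positive.
|r| = 0.53, which falls in the moderate range.

moderate positive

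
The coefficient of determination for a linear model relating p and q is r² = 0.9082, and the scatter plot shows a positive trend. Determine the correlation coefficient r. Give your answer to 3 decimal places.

0.953

|r| = √0.9082 = 0.953
The association is positive, so r = 0.953.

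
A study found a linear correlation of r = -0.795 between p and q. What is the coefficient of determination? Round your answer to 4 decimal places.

0.6320

r² = (-0.795)² = 0.6320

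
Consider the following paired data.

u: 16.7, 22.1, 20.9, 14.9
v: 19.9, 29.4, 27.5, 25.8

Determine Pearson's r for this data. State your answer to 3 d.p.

0.661

n = 4, Σu = 74.6, Σv = 102.6, Σu² = 1426.12, Σv² = 2682.26, Σuv = 1941.24
nΣuv − ΣuΣv = 7764.96 − 7653.96 = 111
nΣu² − (Σu)² = 5704.48 − 5565.16 = 139.32; nΣv² − (Σv)² = 10729.04 − 10526.76 = 202.28
r = 111 / √(139.32 × 202.28) = 111 / 167.8739 ≈ 0.661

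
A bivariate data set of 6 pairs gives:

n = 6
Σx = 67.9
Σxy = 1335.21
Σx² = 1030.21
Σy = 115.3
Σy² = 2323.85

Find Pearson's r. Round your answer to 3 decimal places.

0.181

r = (nΣxy − ΣxΣy) / √[(nΣx² − (Σx)²)(nΣy² − (Σy)²)]
Numerator: 6×1335.21 − 67.9×115.3 = 182.39
Denominator: √[(6181.26 − 4610.41)(13943.1 − 13294.09)] = √[1570.85 × 649.01] = 1009.7016
r = 182.39 / 1009.7016 ≈ 0.181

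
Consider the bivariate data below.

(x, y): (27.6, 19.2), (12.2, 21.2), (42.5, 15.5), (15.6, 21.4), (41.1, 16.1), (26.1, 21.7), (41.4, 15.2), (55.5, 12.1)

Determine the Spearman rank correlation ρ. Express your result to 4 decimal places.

Rank x: 4, 1, 7, 2, 5, 3, 6, 8
Rank y: 5, 6, 3, 7, 4, 8, 2, 1
d = rank(x) − rank(y): -1, -5, 4, -5, 1, -5, 4, 7; Σd² = 158
ρ = 1 − 6Σd² / [n(n²−1)] = 1 − 6×158 / (8×63) = 1 − 948/504 ≈ -0.8810

-0.8810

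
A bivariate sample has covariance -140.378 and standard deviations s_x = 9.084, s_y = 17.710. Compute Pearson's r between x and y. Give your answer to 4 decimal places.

-0.8726

r = Cov(x,y) / (s_x · s_y) = -140.378 / (9.084 × 17.710)
  = -140.378 / 160.8776 ≈ -0.8726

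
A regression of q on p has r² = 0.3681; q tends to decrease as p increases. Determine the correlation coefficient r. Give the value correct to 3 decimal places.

|r| = √0.3681 = 0.607
The association is negative, so r = −0.607.

-0.607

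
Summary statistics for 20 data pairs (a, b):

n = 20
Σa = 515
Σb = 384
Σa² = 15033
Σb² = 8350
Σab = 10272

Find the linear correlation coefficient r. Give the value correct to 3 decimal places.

0.292

r = (nΣab − ΣaΣb) / √[(nΣa² − (Σa)²)(nΣb² − (Σb)²)]
Numerator: 20×10272 − 515×384 = 7680
Denominator: √[(300660 − 265225)(167000 − 147456)] = √[35435 × 19544] = 26316.1859
r = 7680 / 26316.1859 ≈ 0.292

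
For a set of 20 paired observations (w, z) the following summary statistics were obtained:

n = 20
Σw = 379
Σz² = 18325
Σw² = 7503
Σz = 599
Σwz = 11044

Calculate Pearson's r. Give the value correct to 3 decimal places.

r = (nΣwz − ΣwΣz) / √[(nΣw² − (Σw)²)(nΣz² − (Σz)²)]
Numerator: 20×11044 − 379×599 = -6141
Denominator: √[(150060 − 143641)(366500 − 358801)] = √[6419 × 7699] = 7029.9275
r = -6141 / 7029.9275 ≈ -0.874

-0.874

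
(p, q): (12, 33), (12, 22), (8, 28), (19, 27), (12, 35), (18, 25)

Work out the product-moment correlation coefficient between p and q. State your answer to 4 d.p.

n = 6, Σp = 81, Σq = 170, Σp² = 1181, Σq² = 4936, Σpq = 2267
nΣpq − ΣpΣq = 13602 − 13770 = -168
nΣp² − (Σp)² = 7086 − 6561 = 525; nΣq² − (Σq)² = 29616 − 28900 = 716
r = -168 / √(525 × 716) = -168 / 613.1068 ≈ -0.2740

-0.2740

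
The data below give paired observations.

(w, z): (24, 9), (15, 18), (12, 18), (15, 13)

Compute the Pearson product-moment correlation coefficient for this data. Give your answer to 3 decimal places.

-0.883

n = 4, Σw = 66, Σz = 58, Σw² = 1170, Σz² = 898, Σwz = 897
nΣwz − ΣwΣz = 3588 − 3828 = -240
nΣw² − (Σw)² = 4680 − 4356 = 324; nΣz² − (Σz)² = 3592 − 3364 = 228
r = -240 / √(324 × 228) = -240 / 271.7940 ≈ -0.883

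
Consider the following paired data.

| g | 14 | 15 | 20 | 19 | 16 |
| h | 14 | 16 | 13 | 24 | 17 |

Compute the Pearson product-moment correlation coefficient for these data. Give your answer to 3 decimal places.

n = 5, Σg = 84, Σh = 84, Σg² = 1438, Σh² = 1486, Σgh = 1424
nΣgh − ΣgΣh = 7120 − 7056 = 64
nΣg² − (Σg)² = 7190 − 7056 = 134; nΣh² − (Σh)² = 7430 − 7056 = 374
r = 64 / √(134 × 374) = 64 / 223.8660 ≈ 0.286

0.286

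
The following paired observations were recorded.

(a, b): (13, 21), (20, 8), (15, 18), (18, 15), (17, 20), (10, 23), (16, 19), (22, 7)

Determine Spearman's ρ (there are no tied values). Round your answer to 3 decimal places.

-0.905

Rank a: 2, 7, 3, 6, 5, 1, 4, 8
Rank b: 7, 2, 4, 3, 6, 8, 5, 1
d = rank(a) − rank(b): -5, 5, -1, 3, -1, -7, -1, 7; Σd² = 160
ρ = 1 − 6Σd² / [n(n²−1)] = 1 − 6×160 / (8×63) = 1 − 960/504 ≈ -0.905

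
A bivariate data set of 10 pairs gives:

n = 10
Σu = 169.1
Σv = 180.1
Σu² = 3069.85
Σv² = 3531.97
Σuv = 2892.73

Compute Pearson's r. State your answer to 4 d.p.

r = (nΣuv − ΣuΣv) / √[(nΣu² − (Σu)²)(nΣv² − (Σv)²)]
Numerator: 10×2892.73 − 169.1×180.1 = -1527.61
Denominator: √[(30698.5 − 28594.81)(35319.7 − 32436.01)] = √[2103.69 × 2883.69] = 2463.0042
r = -1527.61 / 2463.0042 ≈ -0.6202

-0.6202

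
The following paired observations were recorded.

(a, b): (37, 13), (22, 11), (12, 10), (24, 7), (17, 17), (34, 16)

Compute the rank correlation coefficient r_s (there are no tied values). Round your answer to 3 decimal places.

Rank a: 6, 3, 1, 4, 2, 5
Rank b: 4, 3, 2, 1, 6, 5
d = rank(a) − rank(b): 2, 0, -1, 3, -4, 0; Σd² = 30
ρ = 1 − 6Σd² / [n(n²−1)] = 1 − 6×30 / (6×35) = 1 − 180/210 ≈ 0.143

0.143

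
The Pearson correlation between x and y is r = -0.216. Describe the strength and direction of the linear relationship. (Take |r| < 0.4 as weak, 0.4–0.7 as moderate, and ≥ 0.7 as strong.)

r = -0.216 < 0 so the relationship is negative.
|r| = 0.216, which falls in the weak range.

weak negative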